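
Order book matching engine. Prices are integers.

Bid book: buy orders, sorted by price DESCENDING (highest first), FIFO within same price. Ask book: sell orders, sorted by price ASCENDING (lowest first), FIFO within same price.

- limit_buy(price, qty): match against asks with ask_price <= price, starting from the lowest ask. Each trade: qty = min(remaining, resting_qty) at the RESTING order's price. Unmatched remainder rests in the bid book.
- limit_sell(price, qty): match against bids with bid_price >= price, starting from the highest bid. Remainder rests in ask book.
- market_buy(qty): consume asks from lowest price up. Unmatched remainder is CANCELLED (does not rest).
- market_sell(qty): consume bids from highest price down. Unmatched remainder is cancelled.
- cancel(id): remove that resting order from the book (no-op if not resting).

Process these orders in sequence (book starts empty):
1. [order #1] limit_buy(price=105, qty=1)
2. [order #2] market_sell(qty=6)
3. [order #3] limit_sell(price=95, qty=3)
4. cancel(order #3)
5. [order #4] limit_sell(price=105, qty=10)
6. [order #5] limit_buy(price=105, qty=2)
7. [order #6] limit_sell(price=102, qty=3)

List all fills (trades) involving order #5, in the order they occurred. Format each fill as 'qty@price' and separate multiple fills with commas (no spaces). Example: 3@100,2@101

After op 1 [order #1] limit_buy(price=105, qty=1): fills=none; bids=[#1:1@105] asks=[-]
After op 2 [order #2] market_sell(qty=6): fills=#1x#2:1@105; bids=[-] asks=[-]
After op 3 [order #3] limit_sell(price=95, qty=3): fills=none; bids=[-] asks=[#3:3@95]
After op 4 cancel(order #3): fills=none; bids=[-] asks=[-]
After op 5 [order #4] limit_sell(price=105, qty=10): fills=none; bids=[-] asks=[#4:10@105]
After op 6 [order #5] limit_buy(price=105, qty=2): fills=#5x#4:2@105; bids=[-] asks=[#4:8@105]
After op 7 [order #6] limit_sell(price=102, qty=3): fills=none; bids=[-] asks=[#6:3@102 #4:8@105]

Answer: 2@105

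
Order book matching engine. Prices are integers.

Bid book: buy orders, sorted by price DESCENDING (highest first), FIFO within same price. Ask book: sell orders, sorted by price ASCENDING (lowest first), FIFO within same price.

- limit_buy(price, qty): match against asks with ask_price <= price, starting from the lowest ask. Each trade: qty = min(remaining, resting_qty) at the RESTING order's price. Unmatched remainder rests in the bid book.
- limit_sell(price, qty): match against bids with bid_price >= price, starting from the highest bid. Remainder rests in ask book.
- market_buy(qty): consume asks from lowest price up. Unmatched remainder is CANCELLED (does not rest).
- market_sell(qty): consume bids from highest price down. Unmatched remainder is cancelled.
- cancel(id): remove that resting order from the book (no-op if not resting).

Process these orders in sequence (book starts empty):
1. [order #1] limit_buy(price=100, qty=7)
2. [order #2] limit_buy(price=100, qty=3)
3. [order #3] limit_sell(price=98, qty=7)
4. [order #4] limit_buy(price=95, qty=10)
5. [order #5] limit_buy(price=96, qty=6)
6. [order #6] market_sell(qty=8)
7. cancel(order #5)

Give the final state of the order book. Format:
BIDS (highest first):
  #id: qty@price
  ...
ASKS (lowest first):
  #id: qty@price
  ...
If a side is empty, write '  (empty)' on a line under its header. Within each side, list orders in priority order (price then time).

After op 1 [order #1] limit_buy(price=100, qty=7): fills=none; bids=[#1:7@100] asks=[-]
After op 2 [order #2] limit_buy(price=100, qty=3): fills=none; bids=[#1:7@100 #2:3@100] asks=[-]
After op 3 [order #3] limit_sell(price=98, qty=7): fills=#1x#3:7@100; bids=[#2:3@100] asks=[-]
After op 4 [order #4] limit_buy(price=95, qty=10): fills=none; bids=[#2:3@100 #4:10@95] asks=[-]
After op 5 [order #5] limit_buy(price=96, qty=6): fills=none; bids=[#2:3@100 #5:6@96 #4:10@95] asks=[-]
After op 6 [order #6] market_sell(qty=8): fills=#2x#6:3@100 #5x#6:5@96; bids=[#5:1@96 #4:10@95] asks=[-]
After op 7 cancel(order #5): fills=none; bids=[#4:10@95] asks=[-]

Answer: BIDS (highest first):
  #4: 10@95
ASKS (lowest first):
  (empty)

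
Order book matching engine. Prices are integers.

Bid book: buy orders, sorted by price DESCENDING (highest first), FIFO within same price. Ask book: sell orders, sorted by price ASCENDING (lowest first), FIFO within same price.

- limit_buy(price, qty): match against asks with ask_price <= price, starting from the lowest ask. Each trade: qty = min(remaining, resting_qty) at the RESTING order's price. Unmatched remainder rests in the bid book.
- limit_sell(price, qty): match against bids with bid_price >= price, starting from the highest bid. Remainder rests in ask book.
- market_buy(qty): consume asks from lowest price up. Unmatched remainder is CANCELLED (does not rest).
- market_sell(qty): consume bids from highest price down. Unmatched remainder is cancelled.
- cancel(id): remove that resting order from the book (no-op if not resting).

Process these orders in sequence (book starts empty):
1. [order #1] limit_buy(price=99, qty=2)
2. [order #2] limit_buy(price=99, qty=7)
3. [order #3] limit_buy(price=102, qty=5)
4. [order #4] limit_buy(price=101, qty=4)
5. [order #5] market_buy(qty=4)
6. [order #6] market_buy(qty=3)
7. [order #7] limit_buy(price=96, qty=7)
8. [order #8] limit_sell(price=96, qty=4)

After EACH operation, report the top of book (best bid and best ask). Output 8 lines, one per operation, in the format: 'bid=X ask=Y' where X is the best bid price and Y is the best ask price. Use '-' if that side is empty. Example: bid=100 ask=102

Answer: bid=99 ask=-
bid=99 ask=-
bid=102 ask=-
bid=102 ask=-
bid=102 ask=-
bid=102 ask=-
bid=102 ask=-
bid=102 ask=-

Derivation:
After op 1 [order #1] limit_buy(price=99, qty=2): fills=none; bids=[#1:2@99] asks=[-]
After op 2 [order #2] limit_buy(price=99, qty=7): fills=none; bids=[#1:2@99 #2:7@99] asks=[-]
After op 3 [order #3] limit_buy(price=102, qty=5): fills=none; bids=[#3:5@102 #1:2@99 #2:7@99] asks=[-]
After op 4 [order #4] limit_buy(price=101, qty=4): fills=none; bids=[#3:5@102 #4:4@101 #1:2@99 #2:7@99] asks=[-]
After op 5 [order #5] market_buy(qty=4): fills=none; bids=[#3:5@102 #4:4@101 #1:2@99 #2:7@99] asks=[-]
After op 6 [order #6] market_buy(qty=3): fills=none; bids=[#3:5@102 #4:4@101 #1:2@99 #2:7@99] asks=[-]
After op 7 [order #7] limit_buy(price=96, qty=7): fills=none; bids=[#3:5@102 #4:4@101 #1:2@99 #2:7@99 #7:7@96] asks=[-]
After op 8 [order #8] limit_sell(price=96, qty=4): fills=#3x#8:4@102; bids=[#3:1@102 #4:4@101 #1:2@99 #2:7@99 #7:7@96] asks=[-]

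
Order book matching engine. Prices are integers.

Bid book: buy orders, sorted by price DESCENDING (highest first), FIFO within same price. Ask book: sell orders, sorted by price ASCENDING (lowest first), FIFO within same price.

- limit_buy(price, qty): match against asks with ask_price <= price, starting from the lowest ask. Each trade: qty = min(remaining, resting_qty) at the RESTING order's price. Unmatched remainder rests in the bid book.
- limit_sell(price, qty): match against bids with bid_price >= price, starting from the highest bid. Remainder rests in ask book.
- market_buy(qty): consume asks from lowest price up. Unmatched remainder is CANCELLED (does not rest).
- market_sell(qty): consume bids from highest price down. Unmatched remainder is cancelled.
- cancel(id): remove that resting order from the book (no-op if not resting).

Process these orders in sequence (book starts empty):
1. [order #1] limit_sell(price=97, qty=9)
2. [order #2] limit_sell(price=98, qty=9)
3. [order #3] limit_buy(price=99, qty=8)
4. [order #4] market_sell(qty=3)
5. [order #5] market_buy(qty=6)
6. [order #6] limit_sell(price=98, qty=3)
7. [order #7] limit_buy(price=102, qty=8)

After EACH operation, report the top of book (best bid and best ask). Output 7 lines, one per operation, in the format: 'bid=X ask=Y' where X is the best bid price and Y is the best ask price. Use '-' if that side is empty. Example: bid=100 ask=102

After op 1 [order #1] limit_sell(price=97, qty=9): fills=none; bids=[-] asks=[#1:9@97]
After op 2 [order #2] limit_sell(price=98, qty=9): fills=none; bids=[-] asks=[#1:9@97 #2:9@98]
After op 3 [order #3] limit_buy(price=99, qty=8): fills=#3x#1:8@97; bids=[-] asks=[#1:1@97 #2:9@98]
After op 4 [order #4] market_sell(qty=3): fills=none; bids=[-] asks=[#1:1@97 #2:9@98]
After op 5 [order #5] market_buy(qty=6): fills=#5x#1:1@97 #5x#2:5@98; bids=[-] asks=[#2:4@98]
After op 6 [order #6] limit_sell(price=98, qty=3): fills=none; bids=[-] asks=[#2:4@98 #6:3@98]
After op 7 [order #7] limit_buy(price=102, qty=8): fills=#7x#2:4@98 #7x#6:3@98; bids=[#7:1@102] asks=[-]

Answer: bid=- ask=97
bid=- ask=97
bid=- ask=97
bid=- ask=97
bid=- ask=98
bid=- ask=98
bid=102 ask=-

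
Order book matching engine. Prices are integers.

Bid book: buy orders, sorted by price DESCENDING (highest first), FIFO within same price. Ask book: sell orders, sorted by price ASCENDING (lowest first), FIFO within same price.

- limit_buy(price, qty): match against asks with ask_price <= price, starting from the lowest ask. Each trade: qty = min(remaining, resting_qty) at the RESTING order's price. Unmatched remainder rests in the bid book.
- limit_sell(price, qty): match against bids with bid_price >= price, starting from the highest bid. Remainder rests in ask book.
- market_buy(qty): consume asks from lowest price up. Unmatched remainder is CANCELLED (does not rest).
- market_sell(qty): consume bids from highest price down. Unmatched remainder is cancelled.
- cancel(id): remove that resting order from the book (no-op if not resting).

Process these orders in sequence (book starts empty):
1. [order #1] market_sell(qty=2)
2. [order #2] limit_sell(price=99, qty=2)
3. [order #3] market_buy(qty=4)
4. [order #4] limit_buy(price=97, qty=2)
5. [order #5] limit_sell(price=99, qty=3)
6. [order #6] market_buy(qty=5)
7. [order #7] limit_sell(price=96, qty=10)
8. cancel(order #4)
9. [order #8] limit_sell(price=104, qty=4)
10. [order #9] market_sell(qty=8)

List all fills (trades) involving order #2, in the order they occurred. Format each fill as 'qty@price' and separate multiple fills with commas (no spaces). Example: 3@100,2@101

Answer: 2@99

Derivation:
After op 1 [order #1] market_sell(qty=2): fills=none; bids=[-] asks=[-]
After op 2 [order #2] limit_sell(price=99, qty=2): fills=none; bids=[-] asks=[#2:2@99]
After op 3 [order #3] market_buy(qty=4): fills=#3x#2:2@99; bids=[-] asks=[-]
After op 4 [order #4] limit_buy(price=97, qty=2): fills=none; bids=[#4:2@97] asks=[-]
After op 5 [order #5] limit_sell(price=99, qty=3): fills=none; bids=[#4:2@97] asks=[#5:3@99]
After op 6 [order #6] market_buy(qty=5): fills=#6x#5:3@99; bids=[#4:2@97] asks=[-]
After op 7 [order #7] limit_sell(price=96, qty=10): fills=#4x#7:2@97; bids=[-] asks=[#7:8@96]
After op 8 cancel(order #4): fills=none; bids=[-] asks=[#7:8@96]
After op 9 [order #8] limit_sell(price=104, qty=4): fills=none; bids=[-] asks=[#7:8@96 #8:4@104]
After op 10 [order #9] market_sell(qty=8): fills=none; bids=[-] asks=[#7:8@96 #8:4@104]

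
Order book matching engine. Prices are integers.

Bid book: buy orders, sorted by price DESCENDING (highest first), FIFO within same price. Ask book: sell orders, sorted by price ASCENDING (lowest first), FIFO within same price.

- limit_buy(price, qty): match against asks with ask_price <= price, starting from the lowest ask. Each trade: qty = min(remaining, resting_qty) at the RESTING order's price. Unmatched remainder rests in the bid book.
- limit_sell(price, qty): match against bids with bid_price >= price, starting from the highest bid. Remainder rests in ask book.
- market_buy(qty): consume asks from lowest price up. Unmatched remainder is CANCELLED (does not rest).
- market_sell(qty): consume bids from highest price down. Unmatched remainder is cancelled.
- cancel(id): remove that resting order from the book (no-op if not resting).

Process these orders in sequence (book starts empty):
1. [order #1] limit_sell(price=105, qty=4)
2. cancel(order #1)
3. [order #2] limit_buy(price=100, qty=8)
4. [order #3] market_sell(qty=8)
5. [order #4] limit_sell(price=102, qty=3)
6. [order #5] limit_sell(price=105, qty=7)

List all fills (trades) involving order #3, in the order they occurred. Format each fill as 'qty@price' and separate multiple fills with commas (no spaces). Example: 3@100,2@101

After op 1 [order #1] limit_sell(price=105, qty=4): fills=none; bids=[-] asks=[#1:4@105]
After op 2 cancel(order #1): fills=none; bids=[-] asks=[-]
After op 3 [order #2] limit_buy(price=100, qty=8): fills=none; bids=[#2:8@100] asks=[-]
After op 4 [order #3] market_sell(qty=8): fills=#2x#3:8@100; bids=[-] asks=[-]
After op 5 [order #4] limit_sell(price=102, qty=3): fills=none; bids=[-] asks=[#4:3@102]
After op 6 [order #5] limit_sell(price=105, qty=7): fills=none; bids=[-] asks=[#4:3@102 #5:7@105]

Answer: 8@100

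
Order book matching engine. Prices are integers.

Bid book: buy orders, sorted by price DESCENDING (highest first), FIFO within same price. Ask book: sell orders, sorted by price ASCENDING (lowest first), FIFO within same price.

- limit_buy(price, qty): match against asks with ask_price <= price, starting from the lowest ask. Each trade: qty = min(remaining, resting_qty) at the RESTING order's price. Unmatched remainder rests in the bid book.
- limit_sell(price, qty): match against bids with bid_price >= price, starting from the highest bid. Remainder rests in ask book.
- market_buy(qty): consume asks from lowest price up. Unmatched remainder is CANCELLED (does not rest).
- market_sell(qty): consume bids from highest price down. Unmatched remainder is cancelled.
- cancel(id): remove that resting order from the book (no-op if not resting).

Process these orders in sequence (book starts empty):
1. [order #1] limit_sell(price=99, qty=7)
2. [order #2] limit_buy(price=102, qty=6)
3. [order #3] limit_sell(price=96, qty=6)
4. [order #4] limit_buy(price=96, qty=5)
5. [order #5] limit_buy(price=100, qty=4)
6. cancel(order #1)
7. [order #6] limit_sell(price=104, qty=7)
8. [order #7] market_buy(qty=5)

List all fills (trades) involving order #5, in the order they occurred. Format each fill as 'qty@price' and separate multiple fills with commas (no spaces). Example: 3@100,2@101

After op 1 [order #1] limit_sell(price=99, qty=7): fills=none; bids=[-] asks=[#1:7@99]
After op 2 [order #2] limit_buy(price=102, qty=6): fills=#2x#1:6@99; bids=[-] asks=[#1:1@99]
After op 3 [order #3] limit_sell(price=96, qty=6): fills=none; bids=[-] asks=[#3:6@96 #1:1@99]
After op 4 [order #4] limit_buy(price=96, qty=5): fills=#4x#3:5@96; bids=[-] asks=[#3:1@96 #1:1@99]
After op 5 [order #5] limit_buy(price=100, qty=4): fills=#5x#3:1@96 #5x#1:1@99; bids=[#5:2@100] asks=[-]
After op 6 cancel(order #1): fills=none; bids=[#5:2@100] asks=[-]
After op 7 [order #6] limit_sell(price=104, qty=7): fills=none; bids=[#5:2@100] asks=[#6:7@104]
After op 8 [order #7] market_buy(qty=5): fills=#7x#6:5@104; bids=[#5:2@100] asks=[#6:2@104]

Answer: 1@96,1@99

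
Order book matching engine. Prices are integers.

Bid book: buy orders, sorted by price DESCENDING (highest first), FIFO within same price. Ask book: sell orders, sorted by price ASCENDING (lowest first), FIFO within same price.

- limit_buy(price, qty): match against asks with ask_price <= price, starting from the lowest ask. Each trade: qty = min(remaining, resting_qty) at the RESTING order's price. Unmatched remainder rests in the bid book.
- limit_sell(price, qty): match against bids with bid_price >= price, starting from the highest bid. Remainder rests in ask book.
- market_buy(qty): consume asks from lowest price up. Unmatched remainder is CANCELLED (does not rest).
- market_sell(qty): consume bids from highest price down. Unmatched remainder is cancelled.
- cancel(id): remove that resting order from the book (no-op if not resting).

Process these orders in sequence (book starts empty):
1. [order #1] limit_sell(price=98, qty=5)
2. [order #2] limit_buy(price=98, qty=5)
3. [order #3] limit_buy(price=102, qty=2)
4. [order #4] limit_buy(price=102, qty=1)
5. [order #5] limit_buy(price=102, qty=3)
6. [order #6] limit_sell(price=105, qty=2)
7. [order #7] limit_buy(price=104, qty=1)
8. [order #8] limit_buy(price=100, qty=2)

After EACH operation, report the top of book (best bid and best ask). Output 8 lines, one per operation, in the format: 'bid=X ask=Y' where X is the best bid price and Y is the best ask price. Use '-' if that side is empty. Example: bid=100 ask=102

After op 1 [order #1] limit_sell(price=98, qty=5): fills=none; bids=[-] asks=[#1:5@98]
After op 2 [order #2] limit_buy(price=98, qty=5): fills=#2x#1:5@98; bids=[-] asks=[-]
After op 3 [order #3] limit_buy(price=102, qty=2): fills=none; bids=[#3:2@102] asks=[-]
After op 4 [order #4] limit_buy(price=102, qty=1): fills=none; bids=[#3:2@102 #4:1@102] asks=[-]
After op 5 [order #5] limit_buy(price=102, qty=3): fills=none; bids=[#3:2@102 #4:1@102 #5:3@102] asks=[-]
After op 6 [order #6] limit_sell(price=105, qty=2): fills=none; bids=[#3:2@102 #4:1@102 #5:3@102] asks=[#6:2@105]
After op 7 [order #7] limit_buy(price=104, qty=1): fills=none; bids=[#7:1@104 #3:2@102 #4:1@102 #5:3@102] asks=[#6:2@105]
After op 8 [order #8] limit_buy(price=100, qty=2): fills=none; bids=[#7:1@104 #3:2@102 #4:1@102 #5:3@102 #8:2@100] asks=[#6:2@105]

Answer: bid=- ask=98
bid=- ask=-
bid=102 ask=-
bid=102 ask=-
bid=102 ask=-
bid=102 ask=105
bid=104 ask=105
bid=104 ask=105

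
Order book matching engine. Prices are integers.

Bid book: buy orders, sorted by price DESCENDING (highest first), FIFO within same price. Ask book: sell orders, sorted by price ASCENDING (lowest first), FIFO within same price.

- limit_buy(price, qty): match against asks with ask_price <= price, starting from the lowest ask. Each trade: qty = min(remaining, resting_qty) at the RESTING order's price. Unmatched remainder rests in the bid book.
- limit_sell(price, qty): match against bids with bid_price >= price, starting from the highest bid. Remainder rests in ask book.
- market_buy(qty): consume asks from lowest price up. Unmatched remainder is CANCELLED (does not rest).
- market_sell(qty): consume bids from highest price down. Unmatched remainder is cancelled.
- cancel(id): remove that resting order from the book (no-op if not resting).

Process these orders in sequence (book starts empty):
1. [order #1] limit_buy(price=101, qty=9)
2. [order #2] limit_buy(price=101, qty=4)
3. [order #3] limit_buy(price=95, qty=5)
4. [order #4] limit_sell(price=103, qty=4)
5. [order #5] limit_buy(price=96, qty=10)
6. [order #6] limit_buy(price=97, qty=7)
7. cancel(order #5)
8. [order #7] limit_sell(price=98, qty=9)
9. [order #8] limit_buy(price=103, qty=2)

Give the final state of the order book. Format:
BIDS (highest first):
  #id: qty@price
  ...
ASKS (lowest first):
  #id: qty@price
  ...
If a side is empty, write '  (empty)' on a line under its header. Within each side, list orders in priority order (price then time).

Answer: BIDS (highest first):
  #2: 4@101
  #6: 7@97
  #3: 5@95
ASKS (lowest first):
  #4: 2@103

Derivation:
After op 1 [order #1] limit_buy(price=101, qty=9): fills=none; bids=[#1:9@101] asks=[-]
After op 2 [order #2] limit_buy(price=101, qty=4): fills=none; bids=[#1:9@101 #2:4@101] asks=[-]
After op 3 [order #3] limit_buy(price=95, qty=5): fills=none; bids=[#1:9@101 #2:4@101 #3:5@95] asks=[-]
After op 4 [order #4] limit_sell(price=103, qty=4): fills=none; bids=[#1:9@101 #2:4@101 #3:5@95] asks=[#4:4@103]
After op 5 [order #5] limit_buy(price=96, qty=10): fills=none; bids=[#1:9@101 #2:4@101 #5:10@96 #3:5@95] asks=[#4:4@103]
After op 6 [order #6] limit_buy(price=97, qty=7): fills=none; bids=[#1:9@101 #2:4@101 #6:7@97 #5:10@96 #3:5@95] asks=[#4:4@103]
After op 7 cancel(order #5): fills=none; bids=[#1:9@101 #2:4@101 #6:7@97 #3:5@95] asks=[#4:4@103]
After op 8 [order #7] limit_sell(price=98, qty=9): fills=#1x#7:9@101; bids=[#2:4@101 #6:7@97 #3:5@95] asks=[#4:4@103]
After op 9 [order #8] limit_buy(price=103, qty=2): fills=#8x#4:2@103; bids=[#2:4@101 #6:7@97 #3:5@95] asks=[#4:2@103]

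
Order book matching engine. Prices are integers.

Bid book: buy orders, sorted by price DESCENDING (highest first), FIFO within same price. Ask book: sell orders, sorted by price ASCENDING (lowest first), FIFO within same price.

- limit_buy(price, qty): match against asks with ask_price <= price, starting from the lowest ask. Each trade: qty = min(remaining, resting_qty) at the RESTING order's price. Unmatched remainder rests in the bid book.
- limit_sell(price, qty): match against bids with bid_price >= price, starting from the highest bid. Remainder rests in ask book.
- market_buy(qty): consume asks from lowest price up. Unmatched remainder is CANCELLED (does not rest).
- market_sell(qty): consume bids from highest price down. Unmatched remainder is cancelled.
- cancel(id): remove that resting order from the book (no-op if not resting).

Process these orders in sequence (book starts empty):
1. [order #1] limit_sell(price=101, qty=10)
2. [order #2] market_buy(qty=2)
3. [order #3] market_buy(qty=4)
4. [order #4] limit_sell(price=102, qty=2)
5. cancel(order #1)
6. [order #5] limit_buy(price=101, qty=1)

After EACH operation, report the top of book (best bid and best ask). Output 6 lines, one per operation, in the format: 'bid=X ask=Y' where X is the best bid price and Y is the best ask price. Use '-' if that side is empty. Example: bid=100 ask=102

Answer: bid=- ask=101
bid=- ask=101
bid=- ask=101
bid=- ask=101
bid=- ask=102
bid=101 ask=102

Derivation:
After op 1 [order #1] limit_sell(price=101, qty=10): fills=none; bids=[-] asks=[#1:10@101]
After op 2 [order #2] market_buy(qty=2): fills=#2x#1:2@101; bids=[-] asks=[#1:8@101]
After op 3 [order #3] market_buy(qty=4): fills=#3x#1:4@101; bids=[-] asks=[#1:4@101]
After op 4 [order #4] limit_sell(price=102, qty=2): fills=none; bids=[-] asks=[#1:4@101 #4:2@102]
After op 5 cancel(order #1): fills=none; bids=[-] asks=[#4:2@102]
After op 6 [order #5] limit_buy(price=101, qty=1): fills=none; bids=[#5:1@101] asks=[#4:2@102]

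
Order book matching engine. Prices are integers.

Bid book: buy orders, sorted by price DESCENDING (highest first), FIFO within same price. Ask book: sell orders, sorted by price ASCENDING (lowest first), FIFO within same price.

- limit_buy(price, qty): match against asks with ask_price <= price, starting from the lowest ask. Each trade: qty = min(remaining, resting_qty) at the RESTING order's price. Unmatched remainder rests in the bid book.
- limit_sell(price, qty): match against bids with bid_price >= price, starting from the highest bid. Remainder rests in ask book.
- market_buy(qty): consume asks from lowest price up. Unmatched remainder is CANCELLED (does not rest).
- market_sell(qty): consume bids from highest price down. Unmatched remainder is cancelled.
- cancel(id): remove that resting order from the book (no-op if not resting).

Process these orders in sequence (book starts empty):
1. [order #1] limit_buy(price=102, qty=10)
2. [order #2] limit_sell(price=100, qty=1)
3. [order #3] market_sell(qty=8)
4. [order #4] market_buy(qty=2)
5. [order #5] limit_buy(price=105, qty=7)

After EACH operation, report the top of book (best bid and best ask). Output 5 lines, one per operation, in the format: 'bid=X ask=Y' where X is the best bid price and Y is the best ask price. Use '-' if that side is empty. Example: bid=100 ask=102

After op 1 [order #1] limit_buy(price=102, qty=10): fills=none; bids=[#1:10@102] asks=[-]
After op 2 [order #2] limit_sell(price=100, qty=1): fills=#1x#2:1@102; bids=[#1:9@102] asks=[-]
After op 3 [order #3] market_sell(qty=8): fills=#1x#3:8@102; bids=[#1:1@102] asks=[-]
After op 4 [order #4] market_buy(qty=2): fills=none; bids=[#1:1@102] asks=[-]
After op 5 [order #5] limit_buy(price=105, qty=7): fills=none; bids=[#5:7@105 #1:1@102] asks=[-]

Answer: bid=102 ask=-
bid=102 ask=-
bid=102 ask=-
bid=102 ask=-
bid=105 ask=-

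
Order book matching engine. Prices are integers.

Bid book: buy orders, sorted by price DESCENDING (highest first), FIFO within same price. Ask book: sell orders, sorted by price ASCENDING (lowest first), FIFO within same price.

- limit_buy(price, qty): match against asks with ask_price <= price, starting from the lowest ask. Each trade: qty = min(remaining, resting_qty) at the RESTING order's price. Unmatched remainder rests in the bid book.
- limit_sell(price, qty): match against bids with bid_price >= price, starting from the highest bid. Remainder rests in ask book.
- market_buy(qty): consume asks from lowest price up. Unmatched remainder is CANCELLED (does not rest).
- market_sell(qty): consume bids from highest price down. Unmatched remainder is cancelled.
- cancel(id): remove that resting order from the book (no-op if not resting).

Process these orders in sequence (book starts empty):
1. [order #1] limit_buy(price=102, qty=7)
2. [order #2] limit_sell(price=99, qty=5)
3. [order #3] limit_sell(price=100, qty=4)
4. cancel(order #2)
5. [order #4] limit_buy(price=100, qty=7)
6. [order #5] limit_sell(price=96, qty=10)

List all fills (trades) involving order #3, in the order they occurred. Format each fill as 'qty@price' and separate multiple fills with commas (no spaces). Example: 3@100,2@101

Answer: 2@102,2@100

Derivation:
After op 1 [order #1] limit_buy(price=102, qty=7): fills=none; bids=[#1:7@102] asks=[-]
After op 2 [order #2] limit_sell(price=99, qty=5): fills=#1x#2:5@102; bids=[#1:2@102] asks=[-]
After op 3 [order #3] limit_sell(price=100, qty=4): fills=#1x#3:2@102; bids=[-] asks=[#3:2@100]
After op 4 cancel(order #2): fills=none; bids=[-] asks=[#3:2@100]
After op 5 [order #4] limit_buy(price=100, qty=7): fills=#4x#3:2@100; bids=[#4:5@100] asks=[-]
After op 6 [order #5] limit_sell(price=96, qty=10): fills=#4x#5:5@100; bids=[-] asks=[#5:5@96]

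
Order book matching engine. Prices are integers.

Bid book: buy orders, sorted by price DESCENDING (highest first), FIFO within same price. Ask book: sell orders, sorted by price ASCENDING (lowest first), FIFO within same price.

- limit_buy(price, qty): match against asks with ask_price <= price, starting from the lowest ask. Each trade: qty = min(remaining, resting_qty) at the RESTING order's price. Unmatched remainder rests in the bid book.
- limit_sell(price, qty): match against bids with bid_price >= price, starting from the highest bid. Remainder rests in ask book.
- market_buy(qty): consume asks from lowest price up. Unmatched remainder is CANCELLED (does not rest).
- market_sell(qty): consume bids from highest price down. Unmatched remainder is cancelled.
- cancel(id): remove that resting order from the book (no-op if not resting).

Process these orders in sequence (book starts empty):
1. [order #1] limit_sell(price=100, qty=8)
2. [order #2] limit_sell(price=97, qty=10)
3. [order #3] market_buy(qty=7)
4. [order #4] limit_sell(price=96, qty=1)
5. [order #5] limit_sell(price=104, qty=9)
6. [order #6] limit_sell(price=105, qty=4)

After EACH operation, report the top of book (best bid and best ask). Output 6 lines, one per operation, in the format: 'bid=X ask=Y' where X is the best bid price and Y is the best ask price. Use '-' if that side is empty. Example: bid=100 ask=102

Answer: bid=- ask=100
bid=- ask=97
bid=- ask=97
bid=- ask=96
bid=- ask=96
bid=- ask=96

Derivation:
After op 1 [order #1] limit_sell(price=100, qty=8): fills=none; bids=[-] asks=[#1:8@100]
After op 2 [order #2] limit_sell(price=97, qty=10): fills=none; bids=[-] asks=[#2:10@97 #1:8@100]
After op 3 [order #3] market_buy(qty=7): fills=#3x#2:7@97; bids=[-] asks=[#2:3@97 #1:8@100]
After op 4 [order #4] limit_sell(price=96, qty=1): fills=none; bids=[-] asks=[#4:1@96 #2:3@97 #1:8@100]
After op 5 [order #5] limit_sell(price=104, qty=9): fills=none; bids=[-] asks=[#4:1@96 #2:3@97 #1:8@100 #5:9@104]
After op 6 [order #6] limit_sell(price=105, qty=4): fills=none; bids=[-] asks=[#4:1@96 #2:3@97 #1:8@100 #5:9@104 #6:4@105]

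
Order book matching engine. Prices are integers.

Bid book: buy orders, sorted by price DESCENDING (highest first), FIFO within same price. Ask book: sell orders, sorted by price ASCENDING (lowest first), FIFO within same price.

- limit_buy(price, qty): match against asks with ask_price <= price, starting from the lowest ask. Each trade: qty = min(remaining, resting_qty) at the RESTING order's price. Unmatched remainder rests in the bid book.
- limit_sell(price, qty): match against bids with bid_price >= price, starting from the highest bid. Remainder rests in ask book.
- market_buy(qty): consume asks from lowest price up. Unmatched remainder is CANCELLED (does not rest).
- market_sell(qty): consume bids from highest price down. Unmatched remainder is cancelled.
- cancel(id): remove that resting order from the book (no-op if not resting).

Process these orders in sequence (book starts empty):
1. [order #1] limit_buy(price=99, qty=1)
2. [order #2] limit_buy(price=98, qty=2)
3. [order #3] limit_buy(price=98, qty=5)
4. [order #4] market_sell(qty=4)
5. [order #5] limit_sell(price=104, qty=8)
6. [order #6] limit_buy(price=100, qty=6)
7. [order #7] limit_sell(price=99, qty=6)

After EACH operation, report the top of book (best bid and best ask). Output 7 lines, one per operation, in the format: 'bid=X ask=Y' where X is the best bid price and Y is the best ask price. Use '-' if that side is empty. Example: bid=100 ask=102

Answer: bid=99 ask=-
bid=99 ask=-
bid=99 ask=-
bid=98 ask=-
bid=98 ask=104
bid=100 ask=104
bid=98 ask=104

Derivation:
After op 1 [order #1] limit_buy(price=99, qty=1): fills=none; bids=[#1:1@99] asks=[-]
After op 2 [order #2] limit_buy(price=98, qty=2): fills=none; bids=[#1:1@99 #2:2@98] asks=[-]
After op 3 [order #3] limit_buy(price=98, qty=5): fills=none; bids=[#1:1@99 #2:2@98 #3:5@98] asks=[-]
After op 4 [order #4] market_sell(qty=4): fills=#1x#4:1@99 #2x#4:2@98 #3x#4:1@98; bids=[#3:4@98] asks=[-]
After op 5 [order #5] limit_sell(price=104, qty=8): fills=none; bids=[#3:4@98] asks=[#5:8@104]
After op 6 [order #6] limit_buy(price=100, qty=6): fills=none; bids=[#6:6@100 #3:4@98] asks=[#5:8@104]
After op 7 [order #7] limit_sell(price=99, qty=6): fills=#6x#7:6@100; bids=[#3:4@98] asks=[#5:8@104]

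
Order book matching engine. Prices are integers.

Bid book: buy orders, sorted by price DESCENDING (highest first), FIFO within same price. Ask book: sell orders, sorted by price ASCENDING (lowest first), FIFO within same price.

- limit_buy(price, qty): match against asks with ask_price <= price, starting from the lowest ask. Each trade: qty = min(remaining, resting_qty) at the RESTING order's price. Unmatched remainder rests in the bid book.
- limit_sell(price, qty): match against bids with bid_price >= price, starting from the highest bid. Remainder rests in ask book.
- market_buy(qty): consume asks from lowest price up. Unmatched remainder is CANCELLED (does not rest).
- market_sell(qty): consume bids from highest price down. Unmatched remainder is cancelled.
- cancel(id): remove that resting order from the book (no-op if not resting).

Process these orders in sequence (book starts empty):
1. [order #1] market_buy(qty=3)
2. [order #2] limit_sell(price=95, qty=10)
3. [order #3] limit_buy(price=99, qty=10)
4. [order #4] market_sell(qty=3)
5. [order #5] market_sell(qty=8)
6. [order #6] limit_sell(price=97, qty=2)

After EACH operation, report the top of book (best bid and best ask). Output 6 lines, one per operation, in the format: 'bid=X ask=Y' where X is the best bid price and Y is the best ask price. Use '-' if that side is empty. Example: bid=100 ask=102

After op 1 [order #1] market_buy(qty=3): fills=none; bids=[-] asks=[-]
After op 2 [order #2] limit_sell(price=95, qty=10): fills=none; bids=[-] asks=[#2:10@95]
After op 3 [order #3] limit_buy(price=99, qty=10): fills=#3x#2:10@95; bids=[-] asks=[-]
After op 4 [order #4] market_sell(qty=3): fills=none; bids=[-] asks=[-]
After op 5 [order #5] market_sell(qty=8): fills=none; bids=[-] asks=[-]
After op 6 [order #6] limit_sell(price=97, qty=2): fills=none; bids=[-] asks=[#6:2@97]

Answer: bid=- ask=-
bid=- ask=95
bid=- ask=-
bid=- ask=-
bid=- ask=-
bid=- ask=97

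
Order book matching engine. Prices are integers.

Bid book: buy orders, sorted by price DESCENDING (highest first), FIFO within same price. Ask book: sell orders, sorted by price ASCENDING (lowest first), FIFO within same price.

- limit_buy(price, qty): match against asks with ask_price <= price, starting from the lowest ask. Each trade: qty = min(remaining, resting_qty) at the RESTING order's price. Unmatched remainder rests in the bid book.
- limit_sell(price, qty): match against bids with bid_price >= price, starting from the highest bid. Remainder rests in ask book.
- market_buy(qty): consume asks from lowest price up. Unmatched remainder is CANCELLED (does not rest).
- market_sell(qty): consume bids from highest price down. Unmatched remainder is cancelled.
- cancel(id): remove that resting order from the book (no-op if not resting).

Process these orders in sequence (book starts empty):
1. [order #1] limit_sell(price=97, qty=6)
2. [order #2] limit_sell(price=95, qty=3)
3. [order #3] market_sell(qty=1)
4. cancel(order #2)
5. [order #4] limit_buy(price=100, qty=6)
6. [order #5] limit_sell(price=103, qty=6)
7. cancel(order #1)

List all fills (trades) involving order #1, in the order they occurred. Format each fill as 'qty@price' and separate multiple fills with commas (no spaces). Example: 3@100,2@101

Answer: 6@97

Derivation:
After op 1 [order #1] limit_sell(price=97, qty=6): fills=none; bids=[-] asks=[#1:6@97]
After op 2 [order #2] limit_sell(price=95, qty=3): fills=none; bids=[-] asks=[#2:3@95 #1:6@97]
After op 3 [order #3] market_sell(qty=1): fills=none; bids=[-] asks=[#2:3@95 #1:6@97]
After op 4 cancel(order #2): fills=none; bids=[-] asks=[#1:6@97]
After op 5 [order #4] limit_buy(price=100, qty=6): fills=#4x#1:6@97; bids=[-] asks=[-]
After op 6 [order #5] limit_sell(price=103, qty=6): fills=none; bids=[-] asks=[#5:6@103]
After op 7 cancel(order #1): fills=none; bids=[-] asks=[#5:6@103]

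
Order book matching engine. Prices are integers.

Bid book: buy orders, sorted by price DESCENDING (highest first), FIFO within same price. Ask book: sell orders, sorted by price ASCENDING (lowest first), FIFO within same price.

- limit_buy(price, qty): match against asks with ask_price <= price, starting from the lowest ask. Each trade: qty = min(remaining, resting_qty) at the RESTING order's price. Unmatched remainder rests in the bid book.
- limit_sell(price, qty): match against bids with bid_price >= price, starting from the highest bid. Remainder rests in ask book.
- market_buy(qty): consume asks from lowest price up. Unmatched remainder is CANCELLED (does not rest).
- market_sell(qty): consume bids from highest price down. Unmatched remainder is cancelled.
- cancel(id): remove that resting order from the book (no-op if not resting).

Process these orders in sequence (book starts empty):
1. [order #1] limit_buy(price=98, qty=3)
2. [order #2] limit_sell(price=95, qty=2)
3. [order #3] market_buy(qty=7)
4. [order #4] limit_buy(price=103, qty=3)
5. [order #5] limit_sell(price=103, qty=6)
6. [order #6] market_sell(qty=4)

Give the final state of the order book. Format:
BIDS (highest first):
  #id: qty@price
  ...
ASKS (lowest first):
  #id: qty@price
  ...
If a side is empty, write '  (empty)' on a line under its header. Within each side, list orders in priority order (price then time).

Answer: BIDS (highest first):
  (empty)
ASKS (lowest first):
  #5: 3@103

Derivation:
After op 1 [order #1] limit_buy(price=98, qty=3): fills=none; bids=[#1:3@98] asks=[-]
After op 2 [order #2] limit_sell(price=95, qty=2): fills=#1x#2:2@98; bids=[#1:1@98] asks=[-]
After op 3 [order #3] market_buy(qty=7): fills=none; bids=[#1:1@98] asks=[-]
After op 4 [order #4] limit_buy(price=103, qty=3): fills=none; bids=[#4:3@103 #1:1@98] asks=[-]
After op 5 [order #5] limit_sell(price=103, qty=6): fills=#4x#5:3@103; bids=[#1:1@98] asks=[#5:3@103]
After op 6 [order #6] market_sell(qty=4): fills=#1x#6:1@98; bids=[-] asks=[#5:3@103]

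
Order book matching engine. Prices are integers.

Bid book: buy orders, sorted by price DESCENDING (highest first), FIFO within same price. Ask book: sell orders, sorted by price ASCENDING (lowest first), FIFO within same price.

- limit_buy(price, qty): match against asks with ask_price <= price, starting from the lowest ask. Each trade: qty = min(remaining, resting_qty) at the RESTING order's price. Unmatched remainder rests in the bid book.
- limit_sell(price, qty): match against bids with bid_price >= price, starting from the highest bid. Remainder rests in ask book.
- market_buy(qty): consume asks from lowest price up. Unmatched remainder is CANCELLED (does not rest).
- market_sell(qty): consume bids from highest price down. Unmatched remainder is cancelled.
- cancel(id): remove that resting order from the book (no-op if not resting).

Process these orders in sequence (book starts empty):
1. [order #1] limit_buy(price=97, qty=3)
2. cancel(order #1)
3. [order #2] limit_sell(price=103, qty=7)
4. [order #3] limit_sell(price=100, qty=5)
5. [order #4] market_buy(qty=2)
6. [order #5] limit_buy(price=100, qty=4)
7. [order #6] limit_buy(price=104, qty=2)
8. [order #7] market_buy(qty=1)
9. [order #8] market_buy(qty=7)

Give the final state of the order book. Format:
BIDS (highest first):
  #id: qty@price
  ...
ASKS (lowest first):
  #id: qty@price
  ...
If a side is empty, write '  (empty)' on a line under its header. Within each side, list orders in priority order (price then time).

After op 1 [order #1] limit_buy(price=97, qty=3): fills=none; bids=[#1:3@97] asks=[-]
After op 2 cancel(order #1): fills=none; bids=[-] asks=[-]
After op 3 [order #2] limit_sell(price=103, qty=7): fills=none; bids=[-] asks=[#2:7@103]
After op 4 [order #3] limit_sell(price=100, qty=5): fills=none; bids=[-] asks=[#3:5@100 #2:7@103]
After op 5 [order #4] market_buy(qty=2): fills=#4x#3:2@100; bids=[-] asks=[#3:3@100 #2:7@103]
After op 6 [order #5] limit_buy(price=100, qty=4): fills=#5x#3:3@100; bids=[#5:1@100] asks=[#2:7@103]
After op 7 [order #6] limit_buy(price=104, qty=2): fills=#6x#2:2@103; bids=[#5:1@100] asks=[#2:5@103]
After op 8 [order #7] market_buy(qty=1): fills=#7x#2:1@103; bids=[#5:1@100] asks=[#2:4@103]
After op 9 [order #8] market_buy(qty=7): fills=#8x#2:4@103; bids=[#5:1@100] asks=[-]

Answer: BIDS (highest first):
  #5: 1@100
ASKS (lowest first):
  (empty)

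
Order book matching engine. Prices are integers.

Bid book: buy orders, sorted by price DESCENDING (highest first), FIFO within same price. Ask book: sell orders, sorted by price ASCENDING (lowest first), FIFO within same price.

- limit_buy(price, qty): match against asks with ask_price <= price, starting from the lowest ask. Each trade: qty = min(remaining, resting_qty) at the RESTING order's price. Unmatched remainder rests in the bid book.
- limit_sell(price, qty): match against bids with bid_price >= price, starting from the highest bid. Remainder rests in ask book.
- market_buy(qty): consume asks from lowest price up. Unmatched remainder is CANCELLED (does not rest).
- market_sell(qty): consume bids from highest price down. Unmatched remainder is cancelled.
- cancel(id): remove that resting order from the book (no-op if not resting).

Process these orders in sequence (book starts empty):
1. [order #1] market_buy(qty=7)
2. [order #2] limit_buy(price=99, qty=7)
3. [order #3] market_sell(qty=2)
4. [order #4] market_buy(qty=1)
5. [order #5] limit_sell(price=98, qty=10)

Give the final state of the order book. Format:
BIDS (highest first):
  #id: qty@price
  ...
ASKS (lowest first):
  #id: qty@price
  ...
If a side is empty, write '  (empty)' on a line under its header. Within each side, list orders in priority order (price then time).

Answer: BIDS (highest first):
  (empty)
ASKS (lowest first):
  #5: 5@98

Derivation:
After op 1 [order #1] market_buy(qty=7): fills=none; bids=[-] asks=[-]
After op 2 [order #2] limit_buy(price=99, qty=7): fills=none; bids=[#2:7@99] asks=[-]
After op 3 [order #3] market_sell(qty=2): fills=#2x#3:2@99; bids=[#2:5@99] asks=[-]
After op 4 [order #4] market_buy(qty=1): fills=none; bids=[#2:5@99] asks=[-]
After op 5 [order #5] limit_sell(price=98, qty=10): fills=#2x#5:5@99; bids=[-] asks=[#5:5@98]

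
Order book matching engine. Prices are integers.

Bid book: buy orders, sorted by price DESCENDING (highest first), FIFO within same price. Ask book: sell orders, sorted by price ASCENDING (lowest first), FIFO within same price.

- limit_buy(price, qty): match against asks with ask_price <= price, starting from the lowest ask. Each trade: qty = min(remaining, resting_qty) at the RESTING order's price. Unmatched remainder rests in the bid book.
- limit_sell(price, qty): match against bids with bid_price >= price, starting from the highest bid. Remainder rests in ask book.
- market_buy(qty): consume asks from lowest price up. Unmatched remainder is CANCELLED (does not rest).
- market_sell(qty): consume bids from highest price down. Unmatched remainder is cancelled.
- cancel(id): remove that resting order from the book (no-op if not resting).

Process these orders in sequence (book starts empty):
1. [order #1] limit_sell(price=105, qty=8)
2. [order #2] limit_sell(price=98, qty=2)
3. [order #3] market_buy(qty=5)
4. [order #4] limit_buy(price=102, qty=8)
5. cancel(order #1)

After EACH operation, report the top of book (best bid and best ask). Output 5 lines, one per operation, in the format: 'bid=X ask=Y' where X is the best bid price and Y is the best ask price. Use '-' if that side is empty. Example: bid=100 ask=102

Answer: bid=- ask=105
bid=- ask=98
bid=- ask=105
bid=102 ask=105
bid=102 ask=-

Derivation:
After op 1 [order #1] limit_sell(price=105, qty=8): fills=none; bids=[-] asks=[#1:8@105]
After op 2 [order #2] limit_sell(price=98, qty=2): fills=none; bids=[-] asks=[#2:2@98 #1:8@105]
After op 3 [order #3] market_buy(qty=5): fills=#3x#2:2@98 #3x#1:3@105; bids=[-] asks=[#1:5@105]
After op 4 [order #4] limit_buy(price=102, qty=8): fills=none; bids=[#4:8@102] asks=[#1:5@105]
After op 5 cancel(order #1): fills=none; bids=[#4:8@102] asks=[-]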